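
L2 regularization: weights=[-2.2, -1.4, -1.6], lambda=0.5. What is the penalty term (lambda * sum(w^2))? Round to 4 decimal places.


Squaring each weight:
(-2.2)^2 = 4.84
(-1.4)^2 = 1.96
(-1.6)^2 = 2.56
Sum of squares = 9.36
Penalty = 0.5 * 9.36 = 4.6800

4.6800


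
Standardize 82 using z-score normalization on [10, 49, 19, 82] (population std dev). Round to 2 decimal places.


Mean = (10 + 49 + 19 + 82) / 4 = 40.0
Variance = sum((x_i - mean)^2) / n = 796.5
Std = sqrt(796.5) = 28.2223
Z = (x - mean) / std
= (82 - 40.0) / 28.2223
= 42.0 / 28.2223
= 1.49

1.49


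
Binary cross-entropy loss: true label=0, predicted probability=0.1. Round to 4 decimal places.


For y=0: Loss = -log(1-p)
= -log(1 - 0.1)
= -log(0.9)
= -(-0.1054)
= 0.1054

0.1054


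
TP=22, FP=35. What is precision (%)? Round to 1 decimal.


Precision = TP / (TP + FP) * 100
= 22 / (22 + 35)
= 22 / 57
= 0.386
= 38.6%

38.6


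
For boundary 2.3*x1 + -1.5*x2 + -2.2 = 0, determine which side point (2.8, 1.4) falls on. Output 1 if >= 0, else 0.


Compute 2.3 * 2.8 + -1.5 * 1.4 + -2.2
= 6.44 + -2.1 + -2.2
= 2.14
Since 2.14 >= 0, the point is on the positive side.

1


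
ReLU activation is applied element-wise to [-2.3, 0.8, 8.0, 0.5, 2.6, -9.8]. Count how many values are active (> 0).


ReLU(x) = max(0, x) for each element:
ReLU(-2.3) = 0
ReLU(0.8) = 0.8
ReLU(8.0) = 8.0
ReLU(0.5) = 0.5
ReLU(2.6) = 2.6
ReLU(-9.8) = 0
Active neurons (>0): 4

4


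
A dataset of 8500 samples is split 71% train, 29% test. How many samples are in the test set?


Train samples = 8500 * 71% = 6035
Test samples = 8500 - 6035
= 2465

2465


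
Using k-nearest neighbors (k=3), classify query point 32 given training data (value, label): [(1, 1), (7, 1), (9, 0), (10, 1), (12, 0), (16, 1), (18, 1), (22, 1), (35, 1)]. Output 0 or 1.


Distances from query 32:
Point 35 (class 1): distance = 3
Point 22 (class 1): distance = 10
Point 18 (class 1): distance = 14
K=3 nearest neighbors: classes = [1, 1, 1]
Votes for class 1: 3 / 3
Majority vote => class 1

1


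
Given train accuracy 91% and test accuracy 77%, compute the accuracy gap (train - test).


Gap = train_accuracy - test_accuracy
= 91 - 77
= 14%
This gap suggests the model is overfitting.

14


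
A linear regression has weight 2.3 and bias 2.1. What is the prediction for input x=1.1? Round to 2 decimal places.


y = 2.3 * 1.1 + (2.1)
= 2.53 + (2.1)
= 4.63

4.63


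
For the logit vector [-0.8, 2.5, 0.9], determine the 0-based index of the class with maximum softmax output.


Softmax is a monotonic transformation, so it preserves the argmax.
We need to find the index of the maximum logit.
Index 0: -0.8
Index 1: 2.5
Index 2: 0.9
Maximum logit = 2.5 at index 1

1


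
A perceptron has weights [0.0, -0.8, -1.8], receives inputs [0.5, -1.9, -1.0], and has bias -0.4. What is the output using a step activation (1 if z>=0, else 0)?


z = w . x + b
= 0.0*0.5 + -0.8*-1.9 + -1.8*-1.0 + -0.4
= 0.0 + 1.52 + 1.8 + -0.4
= 3.32 + -0.4
= 2.92
Since z = 2.92 >= 0, output = 1

1


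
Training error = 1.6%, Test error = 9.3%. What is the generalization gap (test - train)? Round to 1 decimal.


Generalization gap = test_error - train_error
= 9.3 - 1.6
= 7.7%
A moderate gap.

7.7


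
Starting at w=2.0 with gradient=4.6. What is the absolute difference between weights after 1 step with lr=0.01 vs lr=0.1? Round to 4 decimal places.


With lr=0.01: w_new = 2.0 - 0.01 * 4.6 = 1.954
With lr=0.1: w_new = 2.0 - 0.1 * 4.6 = 1.54
Absolute difference = |1.954 - 1.54|
= 0.4140

0.4140


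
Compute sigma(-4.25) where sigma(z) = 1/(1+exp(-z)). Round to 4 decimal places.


sigmoid(z) = 1 / (1 + exp(-z))
exp(-(-4.25)) = exp(4.25) = 70.1054
1 + 70.1054 = 71.1054
1 / 71.1054 = 0.0141

0.0141


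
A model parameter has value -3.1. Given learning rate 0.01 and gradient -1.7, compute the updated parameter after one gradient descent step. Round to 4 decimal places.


w_new = w_old - lr * gradient
= -3.1 - 0.01 * -1.7
= -3.1 - (-0.017)
= -3.0830

-3.0830


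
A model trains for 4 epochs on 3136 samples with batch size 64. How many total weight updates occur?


Iterations per epoch = 3136 / 64 = 49
Total updates = iterations_per_epoch * epochs
= 49 * 4
= 196

196


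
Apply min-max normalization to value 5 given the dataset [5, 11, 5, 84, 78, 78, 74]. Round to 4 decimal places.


Min = 5, Max = 84
Range = 84 - 5 = 79
Scaled = (x - min) / (max - min)
= (5 - 5) / 79
= 0 / 79
= 0.0000

0.0000


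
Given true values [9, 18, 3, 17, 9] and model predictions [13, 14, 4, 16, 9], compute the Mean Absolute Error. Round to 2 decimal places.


Absolute errors: [4, 4, 1, 1, 0]
Sum of absolute errors = 10
MAE = 10 / 5 = 2.00

2.00


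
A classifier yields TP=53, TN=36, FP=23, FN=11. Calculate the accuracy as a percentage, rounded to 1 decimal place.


Accuracy = (TP + TN) / (TP + TN + FP + FN) * 100
= (53 + 36) / (53 + 36 + 23 + 11)
= 89 / 123
= 0.7236
= 72.4%

72.4


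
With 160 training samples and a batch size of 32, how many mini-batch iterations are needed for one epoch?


Iterations per epoch = dataset_size / batch_size
= 160 / 32
= 5

5


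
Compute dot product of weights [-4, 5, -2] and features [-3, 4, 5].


Element-wise products:
-4 * -3 = 12
5 * 4 = 20
-2 * 5 = -10
Sum = 12 + 20 + -10
= 22

22


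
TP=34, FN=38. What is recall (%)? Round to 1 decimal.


Recall = TP / (TP + FN) * 100
= 34 / (34 + 38)
= 34 / 72
= 0.4722
= 47.2%

47.2


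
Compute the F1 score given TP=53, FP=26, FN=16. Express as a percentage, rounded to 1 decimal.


Precision = TP / (TP + FP) = 53 / 79 = 0.6709
Recall = TP / (TP + FN) = 53 / 69 = 0.7681
F1 = 2 * P * R / (P + R)
= 2 * 0.6709 * 0.7681 / (0.6709 + 0.7681)
= 1.0306 / 1.439
= 0.7162
As percentage: 71.6%

71.6


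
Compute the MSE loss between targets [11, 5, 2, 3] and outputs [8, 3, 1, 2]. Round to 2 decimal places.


Differences: [3, 2, 1, 1]
Squared errors: [9, 4, 1, 1]
Sum of squared errors = 15
MSE = 15 / 4 = 3.75

3.75


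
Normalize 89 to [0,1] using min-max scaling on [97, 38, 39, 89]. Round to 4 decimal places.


Min = 38, Max = 97
Range = 97 - 38 = 59
Scaled = (x - min) / (max - min)
= (89 - 38) / 59
= 51 / 59
= 0.8644

0.8644


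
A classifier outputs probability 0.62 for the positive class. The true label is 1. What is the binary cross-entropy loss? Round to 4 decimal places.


For y=1: Loss = -log(p)
= -log(0.62)
= -(-0.478)
= 0.4780

0.4780


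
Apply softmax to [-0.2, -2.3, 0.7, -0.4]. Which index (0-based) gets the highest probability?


Softmax is a monotonic transformation, so it preserves the argmax.
We need to find the index of the maximum logit.
Index 0: -0.2
Index 1: -2.3
Index 2: 0.7
Index 3: -0.4
Maximum logit = 0.7 at index 2

2


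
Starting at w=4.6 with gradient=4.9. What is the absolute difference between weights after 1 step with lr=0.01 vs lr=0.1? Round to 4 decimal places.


With lr=0.01: w_new = 4.6 - 0.01 * 4.9 = 4.551
With lr=0.1: w_new = 4.6 - 0.1 * 4.9 = 4.11
Absolute difference = |4.551 - 4.11|
= 0.4410

0.4410


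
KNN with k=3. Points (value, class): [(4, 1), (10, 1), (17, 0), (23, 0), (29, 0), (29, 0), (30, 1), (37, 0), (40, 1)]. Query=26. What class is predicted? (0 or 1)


Distances from query 26:
Point 23 (class 0): distance = 3
Point 29 (class 0): distance = 3
Point 29 (class 0): distance = 3
K=3 nearest neighbors: classes = [0, 0, 0]
Votes for class 1: 0 / 3
Majority vote => class 0

0


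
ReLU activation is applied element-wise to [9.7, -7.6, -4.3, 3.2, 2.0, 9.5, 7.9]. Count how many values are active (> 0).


ReLU(x) = max(0, x) for each element:
ReLU(9.7) = 9.7
ReLU(-7.6) = 0
ReLU(-4.3) = 0
ReLU(3.2) = 3.2
ReLU(2.0) = 2.0
ReLU(9.5) = 9.5
ReLU(7.9) = 7.9
Active neurons (>0): 5

5


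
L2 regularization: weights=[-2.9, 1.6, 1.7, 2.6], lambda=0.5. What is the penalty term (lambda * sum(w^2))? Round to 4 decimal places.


Squaring each weight:
(-2.9)^2 = 8.41
1.6^2 = 2.56
1.7^2 = 2.89
2.6^2 = 6.76
Sum of squares = 20.62
Penalty = 0.5 * 20.62 = 10.3100

10.3100


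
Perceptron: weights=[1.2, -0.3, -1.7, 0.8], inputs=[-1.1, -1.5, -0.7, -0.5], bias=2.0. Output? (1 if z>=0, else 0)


z = w . x + b
= 1.2*-1.1 + -0.3*-1.5 + -1.7*-0.7 + 0.8*-0.5 + 2.0
= -1.32 + 0.45 + 1.19 + -0.4 + 2.0
= -0.08 + 2.0
= 1.92
Since z = 1.92 >= 0, output = 1

1


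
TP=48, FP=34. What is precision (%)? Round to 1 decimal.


Precision = TP / (TP + FP) * 100
= 48 / (48 + 34)
= 48 / 82
= 0.5854
= 58.5%

58.5


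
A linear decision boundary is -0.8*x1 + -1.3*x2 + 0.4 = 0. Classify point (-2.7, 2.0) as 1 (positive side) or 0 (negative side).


Compute -0.8 * -2.7 + -1.3 * 2.0 + 0.4
= 2.16 + -2.6 + 0.4
= -0.04
Since -0.04 < 0, the point is on the negative side.

0


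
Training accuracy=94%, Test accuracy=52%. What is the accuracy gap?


Gap = train_accuracy - test_accuracy
= 94 - 52
= 42%
This large gap strongly indicates overfitting.

42


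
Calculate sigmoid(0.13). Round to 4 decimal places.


sigmoid(z) = 1 / (1 + exp(-z))
exp(-(0.13)) = exp(-0.13) = 0.8781
1 + 0.8781 = 1.8781
1 / 1.8781 = 0.5325

0.5325


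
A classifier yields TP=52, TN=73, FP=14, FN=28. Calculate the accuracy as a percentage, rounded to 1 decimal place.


Accuracy = (TP + TN) / (TP + TN + FP + FN) * 100
= (52 + 73) / (52 + 73 + 14 + 28)
= 125 / 167
= 0.7485
= 74.9%

74.9


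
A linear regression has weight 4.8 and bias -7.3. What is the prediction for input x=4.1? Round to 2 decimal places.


y = 4.8 * 4.1 + (-7.3)
= 19.68 + (-7.3)
= 12.38

12.38


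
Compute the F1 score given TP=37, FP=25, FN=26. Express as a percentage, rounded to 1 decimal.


Precision = TP / (TP + FP) = 37 / 62 = 0.5968
Recall = TP / (TP + FN) = 37 / 63 = 0.5873
F1 = 2 * P * R / (P + R)
= 2 * 0.5968 * 0.5873 / (0.5968 + 0.5873)
= 0.701 / 1.1841
= 0.592
As percentage: 59.2%

59.2


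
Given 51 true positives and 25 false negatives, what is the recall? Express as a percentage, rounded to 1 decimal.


Recall = TP / (TP + FN) * 100
= 51 / (51 + 25)
= 51 / 76
= 0.6711
= 67.1%

67.1


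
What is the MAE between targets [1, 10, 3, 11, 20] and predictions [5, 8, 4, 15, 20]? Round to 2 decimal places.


Absolute errors: [4, 2, 1, 4, 0]
Sum of absolute errors = 11
MAE = 11 / 5 = 2.20

2.20


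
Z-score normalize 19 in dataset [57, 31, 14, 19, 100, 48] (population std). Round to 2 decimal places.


Mean = (57 + 31 + 14 + 19 + 100 + 48) / 6 = 44.8333
Variance = sum((x_i - mean)^2) / n = 835.1389
Std = sqrt(835.1389) = 28.8988
Z = (x - mean) / std
= (19 - 44.8333) / 28.8988
= -25.8333 / 28.8988
= -0.89

-0.89


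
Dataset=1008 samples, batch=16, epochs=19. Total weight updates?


Iterations per epoch = 1008 / 16 = 63
Total updates = iterations_per_epoch * epochs
= 63 * 19
= 1197

1197


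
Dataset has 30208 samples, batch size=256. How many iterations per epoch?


Iterations per epoch = dataset_size / batch_size
= 30208 / 256
= 118

118


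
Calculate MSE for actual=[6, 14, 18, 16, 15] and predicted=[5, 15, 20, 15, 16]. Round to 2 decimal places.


Differences: [1, -1, -2, 1, -1]
Squared errors: [1, 1, 4, 1, 1]
Sum of squared errors = 8
MSE = 8 / 5 = 1.60

1.60


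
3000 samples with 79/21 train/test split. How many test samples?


Train samples = 3000 * 79% = 2370
Test samples = 3000 - 2370
= 630

630


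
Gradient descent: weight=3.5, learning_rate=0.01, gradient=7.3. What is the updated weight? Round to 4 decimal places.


w_new = w_old - lr * gradient
= 3.5 - 0.01 * 7.3
= 3.5 - (0.073)
= 3.4270

3.4270


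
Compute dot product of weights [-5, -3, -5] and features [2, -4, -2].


Element-wise products:
-5 * 2 = -10
-3 * -4 = 12
-5 * -2 = 10
Sum = -10 + 12 + 10
= 12

12


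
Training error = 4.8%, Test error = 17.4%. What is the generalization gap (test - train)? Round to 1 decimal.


Generalization gap = test_error - train_error
= 17.4 - 4.8
= 12.6%
A large gap suggests overfitting.

12.6


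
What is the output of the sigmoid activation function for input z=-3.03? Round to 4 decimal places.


sigmoid(z) = 1 / (1 + exp(-z))
exp(-(-3.03)) = exp(3.03) = 20.6972
1 + 20.6972 = 21.6972
1 / 21.6972 = 0.0461

0.0461


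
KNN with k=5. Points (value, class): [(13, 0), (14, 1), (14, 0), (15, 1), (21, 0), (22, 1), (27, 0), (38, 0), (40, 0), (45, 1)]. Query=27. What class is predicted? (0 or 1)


Distances from query 27:
Point 27 (class 0): distance = 0
Point 22 (class 1): distance = 5
Point 21 (class 0): distance = 6
Point 38 (class 0): distance = 11
Point 15 (class 1): distance = 12
K=5 nearest neighbors: classes = [0, 1, 0, 0, 1]
Votes for class 1: 2 / 5
Majority vote => class 0

0


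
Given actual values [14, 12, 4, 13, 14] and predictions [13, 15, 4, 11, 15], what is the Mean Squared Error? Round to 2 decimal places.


Differences: [1, -3, 0, 2, -1]
Squared errors: [1, 9, 0, 4, 1]
Sum of squared errors = 15
MSE = 15 / 5 = 3.00

3.00


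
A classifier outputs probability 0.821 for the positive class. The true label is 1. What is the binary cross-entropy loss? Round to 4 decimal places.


For y=1: Loss = -log(p)
= -log(0.821)
= -(-0.1972)
= 0.1972

0.1972


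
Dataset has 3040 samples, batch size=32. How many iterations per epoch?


Iterations per epoch = dataset_size / batch_size
= 3040 / 32
= 95

95


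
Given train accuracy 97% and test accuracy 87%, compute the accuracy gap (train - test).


Gap = train_accuracy - test_accuracy
= 97 - 87
= 10%
This moderate gap may indicate mild overfitting.

10


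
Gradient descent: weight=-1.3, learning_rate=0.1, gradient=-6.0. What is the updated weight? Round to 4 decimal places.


w_new = w_old - lr * gradient
= -1.3 - 0.1 * -6.0
= -1.3 - (-0.6)
= -0.7000

-0.7000


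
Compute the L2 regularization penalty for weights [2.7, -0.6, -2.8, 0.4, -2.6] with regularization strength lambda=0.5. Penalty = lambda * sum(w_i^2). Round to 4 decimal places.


Squaring each weight:
2.7^2 = 7.29
(-0.6)^2 = 0.36
(-2.8)^2 = 7.84
0.4^2 = 0.16
(-2.6)^2 = 6.76
Sum of squares = 22.41
Penalty = 0.5 * 22.41 = 11.2050

11.2050


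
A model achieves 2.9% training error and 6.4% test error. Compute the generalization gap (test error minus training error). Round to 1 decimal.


Generalization gap = test_error - train_error
= 6.4 - 2.9
= 3.5%
A moderate gap.

3.5


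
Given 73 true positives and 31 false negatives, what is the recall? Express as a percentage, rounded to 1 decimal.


Recall = TP / (TP + FN) * 100
= 73 / (73 + 31)
= 73 / 104
= 0.7019
= 70.2%

70.2


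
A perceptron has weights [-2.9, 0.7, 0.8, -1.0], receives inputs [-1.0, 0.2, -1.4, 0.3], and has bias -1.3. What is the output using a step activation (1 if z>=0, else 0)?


z = w . x + b
= -2.9*-1.0 + 0.7*0.2 + 0.8*-1.4 + -1.0*0.3 + -1.3
= 2.9 + 0.14 + -1.12 + -0.3 + -1.3
= 1.62 + -1.3
= 0.32
Since z = 0.32 >= 0, output = 1

1


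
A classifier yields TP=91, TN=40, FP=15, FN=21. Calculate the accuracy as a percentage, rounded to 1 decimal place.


Accuracy = (TP + TN) / (TP + TN + FP + FN) * 100
= (91 + 40) / (91 + 40 + 15 + 21)
= 131 / 167
= 0.7844
= 78.4%

78.4


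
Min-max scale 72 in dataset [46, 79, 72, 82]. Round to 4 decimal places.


Min = 46, Max = 82
Range = 82 - 46 = 36
Scaled = (x - min) / (max - min)
= (72 - 46) / 36
= 26 / 36
= 0.7222

0.7222


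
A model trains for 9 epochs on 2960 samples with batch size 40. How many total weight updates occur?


Iterations per epoch = 2960 / 40 = 74
Total updates = iterations_per_epoch * epochs
= 74 * 9
= 666

666


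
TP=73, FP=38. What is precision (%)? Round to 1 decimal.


Precision = TP / (TP + FP) * 100
= 73 / (73 + 38)
= 73 / 111
= 0.6577
= 65.8%

65.8


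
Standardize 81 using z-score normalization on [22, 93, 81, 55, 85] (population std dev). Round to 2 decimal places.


Mean = (22 + 93 + 81 + 55 + 85) / 5 = 67.2
Variance = sum((x_i - mean)^2) / n = 672.96
Std = sqrt(672.96) = 25.9415
Z = (x - mean) / std
= (81 - 67.2) / 25.9415
= 13.8 / 25.9415
= 0.53

0.53


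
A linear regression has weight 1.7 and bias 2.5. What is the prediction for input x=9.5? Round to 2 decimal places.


y = 1.7 * 9.5 + (2.5)
= 16.15 + (2.5)
= 18.65

18.65


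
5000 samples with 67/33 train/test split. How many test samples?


Train samples = 5000 * 67% = 3350
Test samples = 5000 - 3350
= 1650

1650


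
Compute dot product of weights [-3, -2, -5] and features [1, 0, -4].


Element-wise products:
-3 * 1 = -3
-2 * 0 = 0
-5 * -4 = 20
Sum = -3 + 0 + 20
= 17

17


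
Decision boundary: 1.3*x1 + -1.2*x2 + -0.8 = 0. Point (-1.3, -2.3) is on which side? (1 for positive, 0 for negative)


Compute 1.3 * -1.3 + -1.2 * -2.3 + -0.8
= -1.69 + 2.76 + -0.8
= 0.27
Since 0.27 >= 0, the point is on the positive side.

1


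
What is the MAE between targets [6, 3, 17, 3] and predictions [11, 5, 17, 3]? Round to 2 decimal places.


Absolute errors: [5, 2, 0, 0]
Sum of absolute errors = 7
MAE = 7 / 4 = 1.75

1.75


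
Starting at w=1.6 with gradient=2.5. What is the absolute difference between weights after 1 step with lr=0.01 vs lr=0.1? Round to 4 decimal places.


With lr=0.01: w_new = 1.6 - 0.01 * 2.5 = 1.575
With lr=0.1: w_new = 1.6 - 0.1 * 2.5 = 1.35
Absolute difference = |1.575 - 1.35|
= 0.2250

0.2250


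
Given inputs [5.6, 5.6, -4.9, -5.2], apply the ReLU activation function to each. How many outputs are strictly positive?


ReLU(x) = max(0, x) for each element:
ReLU(5.6) = 5.6
ReLU(5.6) = 5.6
ReLU(-4.9) = 0
ReLU(-5.2) = 0
Active neurons (>0): 2

2


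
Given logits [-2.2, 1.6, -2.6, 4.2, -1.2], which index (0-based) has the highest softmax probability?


Softmax is a monotonic transformation, so it preserves the argmax.
We need to find the index of the maximum logit.
Index 0: -2.2
Index 1: 1.6
Index 2: -2.6
Index 3: 4.2
Index 4: -1.2
Maximum logit = 4.2 at index 3

3


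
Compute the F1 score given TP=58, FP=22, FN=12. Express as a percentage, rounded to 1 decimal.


Precision = TP / (TP + FP) = 58 / 80 = 0.725
Recall = TP / (TP + FN) = 58 / 70 = 0.8286
F1 = 2 * P * R / (P + R)
= 2 * 0.725 * 0.8286 / (0.725 + 0.8286)
= 1.2014 / 1.5536
= 0.7733
As percentage: 77.3%

77.3


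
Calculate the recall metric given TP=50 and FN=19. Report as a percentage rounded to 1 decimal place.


Recall = TP / (TP + FN) * 100
= 50 / (50 + 19)
= 50 / 69
= 0.7246
= 72.5%

72.5


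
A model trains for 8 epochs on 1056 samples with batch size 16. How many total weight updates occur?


Iterations per epoch = 1056 / 16 = 66
Total updates = iterations_per_epoch * epochs
= 66 * 8
= 528

528


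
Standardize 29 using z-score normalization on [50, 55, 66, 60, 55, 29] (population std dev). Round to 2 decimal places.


Mean = (50 + 55 + 66 + 60 + 55 + 29) / 6 = 52.5
Variance = sum((x_i - mean)^2) / n = 134.9167
Std = sqrt(134.9167) = 11.6154
Z = (x - mean) / std
= (29 - 52.5) / 11.6154
= -23.5 / 11.6154
= -2.02

-2.02


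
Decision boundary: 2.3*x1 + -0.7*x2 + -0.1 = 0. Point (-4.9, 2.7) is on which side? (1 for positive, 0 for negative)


Compute 2.3 * -4.9 + -0.7 * 2.7 + -0.1
= -11.27 + -1.89 + -0.1
= -13.26
Since -13.26 < 0, the point is on the negative side.

0


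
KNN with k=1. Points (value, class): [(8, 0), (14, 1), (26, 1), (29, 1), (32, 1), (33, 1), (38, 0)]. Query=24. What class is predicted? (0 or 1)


Distances from query 24:
Point 26 (class 1): distance = 2
K=1 nearest neighbors: classes = [1]
Votes for class 1: 1 / 1
Majority vote => class 1

1


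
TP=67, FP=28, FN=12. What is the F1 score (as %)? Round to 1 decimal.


Precision = TP / (TP + FP) = 67 / 95 = 0.7053
Recall = TP / (TP + FN) = 67 / 79 = 0.8481
F1 = 2 * P * R / (P + R)
= 2 * 0.7053 * 0.8481 / (0.7053 + 0.8481)
= 1.1963 / 1.5534
= 0.7701
As percentage: 77.0%

77.0


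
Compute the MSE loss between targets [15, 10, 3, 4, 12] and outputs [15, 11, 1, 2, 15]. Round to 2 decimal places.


Differences: [0, -1, 2, 2, -3]
Squared errors: [0, 1, 4, 4, 9]
Sum of squared errors = 18
MSE = 18 / 5 = 3.60

3.60


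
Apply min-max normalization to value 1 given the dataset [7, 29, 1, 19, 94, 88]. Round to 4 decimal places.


Min = 1, Max = 94
Range = 94 - 1 = 93
Scaled = (x - min) / (max - min)
= (1 - 1) / 93
= 0 / 93
= 0.0000

0.0000


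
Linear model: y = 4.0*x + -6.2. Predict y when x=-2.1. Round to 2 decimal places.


y = 4.0 * -2.1 + (-6.2)
= -8.4 + (-6.2)
= -14.60

-14.60


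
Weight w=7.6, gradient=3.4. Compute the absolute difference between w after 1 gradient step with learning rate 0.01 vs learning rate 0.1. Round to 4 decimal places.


With lr=0.01: w_new = 7.6 - 0.01 * 3.4 = 7.566
With lr=0.1: w_new = 7.6 - 0.1 * 3.4 = 7.26
Absolute difference = |7.566 - 7.26|
= 0.3060

0.3060


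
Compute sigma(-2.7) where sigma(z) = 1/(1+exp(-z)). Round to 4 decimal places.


sigmoid(z) = 1 / (1 + exp(-z))
exp(-(-2.7)) = exp(2.7) = 14.8797
1 + 14.8797 = 15.8797
1 / 15.8797 = 0.0630

0.0630


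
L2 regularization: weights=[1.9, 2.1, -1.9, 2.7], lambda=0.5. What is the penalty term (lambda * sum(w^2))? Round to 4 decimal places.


Squaring each weight:
1.9^2 = 3.61
2.1^2 = 4.41
(-1.9)^2 = 3.61
2.7^2 = 7.29
Sum of squares = 18.92
Penalty = 0.5 * 18.92 = 9.4600

9.4600


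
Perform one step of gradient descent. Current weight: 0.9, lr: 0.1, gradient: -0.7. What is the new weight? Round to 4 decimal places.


w_new = w_old - lr * gradient
= 0.9 - 0.1 * -0.7
= 0.9 - (-0.07)
= 0.9700

0.9700


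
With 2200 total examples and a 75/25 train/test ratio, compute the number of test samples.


Train samples = 2200 * 75% = 1650
Test samples = 2200 - 1650
= 550

550


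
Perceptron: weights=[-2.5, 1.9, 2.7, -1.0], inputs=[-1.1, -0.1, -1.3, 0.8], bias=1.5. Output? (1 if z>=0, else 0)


z = w . x + b
= -2.5*-1.1 + 1.9*-0.1 + 2.7*-1.3 + -1.0*0.8 + 1.5
= 2.75 + -0.19 + -3.51 + -0.8 + 1.5
= -1.75 + 1.5
= -0.25
Since z = -0.25 < 0, output = 0

0


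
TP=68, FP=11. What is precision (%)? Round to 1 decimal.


Precision = TP / (TP + FP) * 100
= 68 / (68 + 11)
= 68 / 79
= 0.8608
= 86.1%

86.1


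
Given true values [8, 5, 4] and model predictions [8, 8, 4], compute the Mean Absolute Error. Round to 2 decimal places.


Absolute errors: [0, 3, 0]
Sum of absolute errors = 3
MAE = 3 / 3 = 1.00

1.00


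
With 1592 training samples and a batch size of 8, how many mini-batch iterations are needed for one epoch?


Iterations per epoch = dataset_size / batch_size
= 1592 / 8
= 199

199


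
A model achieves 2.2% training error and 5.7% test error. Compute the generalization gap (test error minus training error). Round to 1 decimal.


Generalization gap = test_error - train_error
= 5.7 - 2.2
= 3.5%
A moderate gap.

3.5


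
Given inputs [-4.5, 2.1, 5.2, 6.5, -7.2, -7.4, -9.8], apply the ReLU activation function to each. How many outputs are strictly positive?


ReLU(x) = max(0, x) for each element:
ReLU(-4.5) = 0
ReLU(2.1) = 2.1
ReLU(5.2) = 5.2
ReLU(6.5) = 6.5
ReLU(-7.2) = 0
ReLU(-7.4) = 0
ReLU(-9.8) = 0
Active neurons (>0): 3

3


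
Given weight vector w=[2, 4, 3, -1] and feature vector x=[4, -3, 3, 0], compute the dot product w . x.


Element-wise products:
2 * 4 = 8
4 * -3 = -12
3 * 3 = 9
-1 * 0 = 0
Sum = 8 + -12 + 9 + 0
= 5

5


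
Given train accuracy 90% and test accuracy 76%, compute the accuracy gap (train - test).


Gap = train_accuracy - test_accuracy
= 90 - 76
= 14%
This gap suggests the model is overfitting.

14


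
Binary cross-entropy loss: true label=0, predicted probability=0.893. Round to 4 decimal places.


For y=0: Loss = -log(1-p)
= -log(1 - 0.893)
= -log(0.107)
= -(-2.2349)
= 2.2349

2.2349


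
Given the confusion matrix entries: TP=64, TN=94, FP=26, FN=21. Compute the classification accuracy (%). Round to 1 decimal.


Accuracy = (TP + TN) / (TP + TN + FP + FN) * 100
= (64 + 94) / (64 + 94 + 26 + 21)
= 158 / 205
= 0.7707
= 77.1%

77.1


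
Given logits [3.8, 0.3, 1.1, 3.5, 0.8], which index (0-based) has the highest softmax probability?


Softmax is a monotonic transformation, so it preserves the argmax.
We need to find the index of the maximum logit.
Index 0: 3.8
Index 1: 0.3
Index 2: 1.1
Index 3: 3.5
Index 4: 0.8
Maximum logit = 3.8 at index 0

0


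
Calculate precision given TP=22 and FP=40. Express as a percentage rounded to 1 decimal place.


Precision = TP / (TP + FP) * 100
= 22 / (22 + 40)
= 22 / 62
= 0.3548
= 35.5%

35.5


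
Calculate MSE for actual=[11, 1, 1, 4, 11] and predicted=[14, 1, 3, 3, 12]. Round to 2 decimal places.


Differences: [-3, 0, -2, 1, -1]
Squared errors: [9, 0, 4, 1, 1]
Sum of squared errors = 15
MSE = 15 / 5 = 3.00

3.00


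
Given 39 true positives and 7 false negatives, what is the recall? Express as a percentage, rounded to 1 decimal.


Recall = TP / (TP + FN) * 100
= 39 / (39 + 7)
= 39 / 46
= 0.8478
= 84.8%

84.8


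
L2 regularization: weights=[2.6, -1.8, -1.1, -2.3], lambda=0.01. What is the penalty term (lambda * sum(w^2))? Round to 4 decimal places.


Squaring each weight:
2.6^2 = 6.76
(-1.8)^2 = 3.24
(-1.1)^2 = 1.21
(-2.3)^2 = 5.29
Sum of squares = 16.5
Penalty = 0.01 * 16.5 = 0.1650

0.1650


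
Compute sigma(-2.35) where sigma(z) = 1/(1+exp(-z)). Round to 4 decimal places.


sigmoid(z) = 1 / (1 + exp(-z))
exp(-(-2.35)) = exp(2.35) = 10.4856
1 + 10.4856 = 11.4856
1 / 11.4856 = 0.0871

0.0871


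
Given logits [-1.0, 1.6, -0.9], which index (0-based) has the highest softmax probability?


Softmax is a monotonic transformation, so it preserves the argmax.
We need to find the index of the maximum logit.
Index 0: -1.0
Index 1: 1.6
Index 2: -0.9
Maximum logit = 1.6 at index 1

1


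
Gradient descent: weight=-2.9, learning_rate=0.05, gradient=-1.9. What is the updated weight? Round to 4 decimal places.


w_new = w_old - lr * gradient
= -2.9 - 0.05 * -1.9
= -2.9 - (-0.095)
= -2.8050

-2.8050


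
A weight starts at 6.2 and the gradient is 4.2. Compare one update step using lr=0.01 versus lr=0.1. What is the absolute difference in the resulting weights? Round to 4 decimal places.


With lr=0.01: w_new = 6.2 - 0.01 * 4.2 = 6.158
With lr=0.1: w_new = 6.2 - 0.1 * 4.2 = 5.78
Absolute difference = |6.158 - 5.78|
= 0.3780

0.3780


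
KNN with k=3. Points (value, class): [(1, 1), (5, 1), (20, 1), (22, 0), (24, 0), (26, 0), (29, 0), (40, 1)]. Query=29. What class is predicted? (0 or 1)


Distances from query 29:
Point 29 (class 0): distance = 0
Point 26 (class 0): distance = 3
Point 24 (class 0): distance = 5
K=3 nearest neighbors: classes = [0, 0, 0]
Votes for class 1: 0 / 3
Majority vote => class 0

0


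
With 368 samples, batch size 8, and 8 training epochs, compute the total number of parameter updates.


Iterations per epoch = 368 / 8 = 46
Total updates = iterations_per_epoch * epochs
= 46 * 8
= 368

368


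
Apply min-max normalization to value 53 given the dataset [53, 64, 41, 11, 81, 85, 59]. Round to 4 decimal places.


Min = 11, Max = 85
Range = 85 - 11 = 74
Scaled = (x - min) / (max - min)
= (53 - 11) / 74
= 42 / 74
= 0.5676

0.5676


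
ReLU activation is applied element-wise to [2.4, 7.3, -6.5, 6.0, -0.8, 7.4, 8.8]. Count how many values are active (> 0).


ReLU(x) = max(0, x) for each element:
ReLU(2.4) = 2.4
ReLU(7.3) = 7.3
ReLU(-6.5) = 0
ReLU(6.0) = 6.0
ReLU(-0.8) = 0
ReLU(7.4) = 7.4
ReLU(8.8) = 8.8
Active neurons (>0): 5

5


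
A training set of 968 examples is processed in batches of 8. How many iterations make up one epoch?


Iterations per epoch = dataset_size / batch_size
= 968 / 8
= 121

121


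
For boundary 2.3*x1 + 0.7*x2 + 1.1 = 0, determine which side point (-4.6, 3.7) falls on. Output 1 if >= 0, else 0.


Compute 2.3 * -4.6 + 0.7 * 3.7 + 1.1
= -10.58 + 2.59 + 1.1
= -6.89
Since -6.89 < 0, the point is on the negative side.

0


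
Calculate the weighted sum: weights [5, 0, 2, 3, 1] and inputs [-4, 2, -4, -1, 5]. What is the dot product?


Element-wise products:
5 * -4 = -20
0 * 2 = 0
2 * -4 = -8
3 * -1 = -3
1 * 5 = 5
Sum = -20 + 0 + -8 + -3 + 5
= -26

-26


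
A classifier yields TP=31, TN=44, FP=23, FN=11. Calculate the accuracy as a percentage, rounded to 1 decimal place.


Accuracy = (TP + TN) / (TP + TN + FP + FN) * 100
= (31 + 44) / (31 + 44 + 23 + 11)
= 75 / 109
= 0.6881
= 68.8%

68.8


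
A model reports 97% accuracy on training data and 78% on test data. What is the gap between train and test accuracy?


Gap = train_accuracy - test_accuracy
= 97 - 78
= 19%
This gap suggests the model is overfitting.

19


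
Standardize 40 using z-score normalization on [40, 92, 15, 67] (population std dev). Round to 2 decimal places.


Mean = (40 + 92 + 15 + 67) / 4 = 53.5
Variance = sum((x_i - mean)^2) / n = 832.25
Std = sqrt(832.25) = 28.8487
Z = (x - mean) / std
= (40 - 53.5) / 28.8487
= -13.5 / 28.8487
= -0.47

-0.47


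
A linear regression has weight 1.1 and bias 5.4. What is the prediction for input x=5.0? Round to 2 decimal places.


y = 1.1 * 5.0 + (5.4)
= 5.5 + (5.4)
= 10.90

10.90


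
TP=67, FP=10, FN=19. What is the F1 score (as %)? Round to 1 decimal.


Precision = TP / (TP + FP) = 67 / 77 = 0.8701
Recall = TP / (TP + FN) = 67 / 86 = 0.7791
F1 = 2 * P * R / (P + R)
= 2 * 0.8701 * 0.7791 / (0.8701 + 0.7791)
= 1.3558 / 1.6492
= 0.8221
As percentage: 82.2%

82.2


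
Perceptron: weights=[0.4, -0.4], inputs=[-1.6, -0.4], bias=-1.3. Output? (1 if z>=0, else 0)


z = w . x + b
= 0.4*-1.6 + -0.4*-0.4 + -1.3
= -0.64 + 0.16 + -1.3
= -0.48 + -1.3
= -1.78
Since z = -1.78 < 0, output = 0

0


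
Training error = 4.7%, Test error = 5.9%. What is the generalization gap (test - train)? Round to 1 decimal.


Generalization gap = test_error - train_error
= 5.9 - 4.7
= 1.2%
A small gap suggests good generalization.

1.2


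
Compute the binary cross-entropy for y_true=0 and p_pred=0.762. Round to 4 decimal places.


For y=0: Loss = -log(1-p)
= -log(1 - 0.762)
= -log(0.238)
= -(-1.4355)
= 1.4355

1.4355


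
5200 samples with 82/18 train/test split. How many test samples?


Train samples = 5200 * 82% = 4264
Test samples = 5200 - 4264
= 936

936


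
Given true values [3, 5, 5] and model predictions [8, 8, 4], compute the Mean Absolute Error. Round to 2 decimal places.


Absolute errors: [5, 3, 1]
Sum of absolute errors = 9
MAE = 9 / 3 = 3.00

3.00


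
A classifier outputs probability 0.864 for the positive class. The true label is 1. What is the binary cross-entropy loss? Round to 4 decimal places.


For y=1: Loss = -log(p)
= -log(0.864)
= -(-0.1462)
= 0.1462

0.1462


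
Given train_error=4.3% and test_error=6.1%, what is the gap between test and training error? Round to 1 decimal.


Generalization gap = test_error - train_error
= 6.1 - 4.3
= 1.8%
A small gap suggests good generalization.

1.8


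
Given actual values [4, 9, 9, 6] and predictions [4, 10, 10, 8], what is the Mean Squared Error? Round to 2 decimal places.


Differences: [0, -1, -1, -2]
Squared errors: [0, 1, 1, 4]
Sum of squared errors = 6
MSE = 6 / 4 = 1.50

1.50


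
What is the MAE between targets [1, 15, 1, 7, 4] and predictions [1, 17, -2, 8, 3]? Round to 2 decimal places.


Absolute errors: [0, 2, 3, 1, 1]
Sum of absolute errors = 7
MAE = 7 / 5 = 1.40

1.40


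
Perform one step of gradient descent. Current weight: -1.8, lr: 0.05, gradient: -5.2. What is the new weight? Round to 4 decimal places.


w_new = w_old - lr * gradient
= -1.8 - 0.05 * -5.2
= -1.8 - (-0.26)
= -1.5400

-1.5400


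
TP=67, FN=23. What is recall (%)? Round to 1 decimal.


Recall = TP / (TP + FN) * 100
= 67 / (67 + 23)
= 67 / 90
= 0.7444
= 74.4%

74.4


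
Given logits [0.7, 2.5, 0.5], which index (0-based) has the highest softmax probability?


Softmax is a monotonic transformation, so it preserves the argmax.
We need to find the index of the maximum logit.
Index 0: 0.7
Index 1: 2.5
Index 2: 0.5
Maximum logit = 2.5 at index 1

1


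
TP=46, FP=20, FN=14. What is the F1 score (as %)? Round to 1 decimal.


Precision = TP / (TP + FP) = 46 / 66 = 0.697
Recall = TP / (TP + FN) = 46 / 60 = 0.7667
F1 = 2 * P * R / (P + R)
= 2 * 0.697 * 0.7667 / (0.697 + 0.7667)
= 1.0687 / 1.4636
= 0.7302
As percentage: 73.0%

73.0


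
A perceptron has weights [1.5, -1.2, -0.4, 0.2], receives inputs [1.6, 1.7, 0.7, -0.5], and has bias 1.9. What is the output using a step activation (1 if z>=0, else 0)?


z = w . x + b
= 1.5*1.6 + -1.2*1.7 + -0.4*0.7 + 0.2*-0.5 + 1.9
= 2.4 + -2.04 + -0.28 + -0.1 + 1.9
= -0.02 + 1.9
= 1.88
Since z = 1.88 >= 0, output = 1

1


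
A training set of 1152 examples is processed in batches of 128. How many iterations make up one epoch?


Iterations per epoch = dataset_size / batch_size
= 1152 / 128
= 9

9


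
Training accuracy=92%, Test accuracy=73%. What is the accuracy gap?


Gap = train_accuracy - test_accuracy
= 92 - 73
= 19%
This gap suggests the model is overfitting.

19


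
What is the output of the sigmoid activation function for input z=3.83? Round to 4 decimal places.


sigmoid(z) = 1 / (1 + exp(-z))
exp(-(3.83)) = exp(-3.83) = 0.0217
1 + 0.0217 = 1.0217
1 / 1.0217 = 0.9788

0.9788


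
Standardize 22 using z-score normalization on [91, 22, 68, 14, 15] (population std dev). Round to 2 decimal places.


Mean = (91 + 22 + 68 + 14 + 15) / 5 = 42.0
Variance = sum((x_i - mean)^2) / n = 998.0
Std = sqrt(998.0) = 31.5911
Z = (x - mean) / std
= (22 - 42.0) / 31.5911
= -20.0 / 31.5911
= -0.63

-0.63


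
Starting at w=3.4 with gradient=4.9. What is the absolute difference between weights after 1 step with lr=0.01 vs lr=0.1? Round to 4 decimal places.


With lr=0.01: w_new = 3.4 - 0.01 * 4.9 = 3.351
With lr=0.1: w_new = 3.4 - 0.1 * 4.9 = 2.91
Absolute difference = |3.351 - 2.91|
= 0.4410

0.4410


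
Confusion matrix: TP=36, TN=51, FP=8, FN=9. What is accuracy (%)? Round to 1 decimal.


Accuracy = (TP + TN) / (TP + TN + FP + FN) * 100
= (36 + 51) / (36 + 51 + 8 + 9)
= 87 / 104
= 0.8365
= 83.7%

83.7


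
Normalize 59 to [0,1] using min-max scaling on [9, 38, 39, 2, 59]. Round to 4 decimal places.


Min = 2, Max = 59
Range = 59 - 2 = 57
Scaled = (x - min) / (max - min)
= (59 - 2) / 57
= 57 / 57
= 1.0000

1.0000


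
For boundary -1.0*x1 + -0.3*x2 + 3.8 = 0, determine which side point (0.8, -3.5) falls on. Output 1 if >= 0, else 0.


Compute -1.0 * 0.8 + -0.3 * -3.5 + 3.8
= -0.8 + 1.05 + 3.8
= 4.05
Since 4.05 >= 0, the point is on the positive side.

1


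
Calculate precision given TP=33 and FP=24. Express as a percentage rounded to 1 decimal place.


Precision = TP / (TP + FP) * 100
= 33 / (33 + 24)
= 33 / 57
= 0.5789
= 57.9%

57.9


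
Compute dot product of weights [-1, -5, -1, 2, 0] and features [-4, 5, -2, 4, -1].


Element-wise products:
-1 * -4 = 4
-5 * 5 = -25
-1 * -2 = 2
2 * 4 = 8
0 * -1 = 0
Sum = 4 + -25 + 2 + 8 + 0
= -11

-11


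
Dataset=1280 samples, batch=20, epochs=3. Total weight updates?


Iterations per epoch = 1280 / 20 = 64
Total updates = iterations_per_epoch * epochs
= 64 * 3
= 192

192


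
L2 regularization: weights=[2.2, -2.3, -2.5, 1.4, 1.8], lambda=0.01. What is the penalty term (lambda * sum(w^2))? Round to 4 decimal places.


Squaring each weight:
2.2^2 = 4.84
(-2.3)^2 = 5.29
(-2.5)^2 = 6.25
1.4^2 = 1.96
1.8^2 = 3.24
Sum of squares = 21.58
Penalty = 0.01 * 21.58 = 0.2158

0.2158


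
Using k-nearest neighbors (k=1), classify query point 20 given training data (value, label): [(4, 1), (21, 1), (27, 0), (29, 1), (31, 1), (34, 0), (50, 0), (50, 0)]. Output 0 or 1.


Distances from query 20:
Point 21 (class 1): distance = 1
K=1 nearest neighbors: classes = [1]
Votes for class 1: 1 / 1
Majority vote => class 1

1


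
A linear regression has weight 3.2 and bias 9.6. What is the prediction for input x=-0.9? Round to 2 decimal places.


y = 3.2 * -0.9 + (9.6)
= -2.88 + (9.6)
= 6.72

6.72


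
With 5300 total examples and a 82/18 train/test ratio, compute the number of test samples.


Train samples = 5300 * 82% = 4346
Test samples = 5300 - 4346
= 954

954


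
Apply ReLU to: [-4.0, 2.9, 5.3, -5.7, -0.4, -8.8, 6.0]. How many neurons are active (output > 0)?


ReLU(x) = max(0, x) for each element:
ReLU(-4.0) = 0
ReLU(2.9) = 2.9
ReLU(5.3) = 5.3
ReLU(-5.7) = 0
ReLU(-0.4) = 0
ReLU(-8.8) = 0
ReLU(6.0) = 6.0
Active neurons (>0): 3

3


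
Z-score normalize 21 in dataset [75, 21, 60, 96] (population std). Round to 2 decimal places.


Mean = (75 + 21 + 60 + 96) / 4 = 63.0
Variance = sum((x_i - mean)^2) / n = 751.5
Std = sqrt(751.5) = 27.4135
Z = (x - mean) / std
= (21 - 63.0) / 27.4135
= -42.0 / 27.4135
= -1.53

-1.53


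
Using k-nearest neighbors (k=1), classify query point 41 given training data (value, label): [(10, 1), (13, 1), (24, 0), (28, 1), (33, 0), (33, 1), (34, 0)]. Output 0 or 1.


Distances from query 41:
Point 34 (class 0): distance = 7
K=1 nearest neighbors: classes = [0]
Votes for class 1: 0 / 1
Majority vote => class 0

0


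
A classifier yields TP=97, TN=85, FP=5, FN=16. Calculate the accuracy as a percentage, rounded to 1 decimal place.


Accuracy = (TP + TN) / (TP + TN + FP + FN) * 100
= (97 + 85) / (97 + 85 + 5 + 16)
= 182 / 203
= 0.8966
= 89.7%

89.7


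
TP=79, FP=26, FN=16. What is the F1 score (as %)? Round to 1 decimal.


Precision = TP / (TP + FP) = 79 / 105 = 0.7524
Recall = TP / (TP + FN) = 79 / 95 = 0.8316
F1 = 2 * P * R / (P + R)
= 2 * 0.7524 * 0.8316 / (0.7524 + 0.8316)
= 1.2513 / 1.584
= 0.79
As percentage: 79.0%

79.0


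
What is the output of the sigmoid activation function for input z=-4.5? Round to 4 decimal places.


sigmoid(z) = 1 / (1 + exp(-z))
exp(-(-4.5)) = exp(4.5) = 90.0171
1 + 90.0171 = 91.0171
1 / 91.0171 = 0.0110

0.0110


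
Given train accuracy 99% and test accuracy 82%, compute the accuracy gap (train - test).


Gap = train_accuracy - test_accuracy
= 99 - 82
= 17%
This gap suggests the model is overfitting.

17


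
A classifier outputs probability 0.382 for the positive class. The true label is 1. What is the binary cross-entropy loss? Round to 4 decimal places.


For y=1: Loss = -log(p)
= -log(0.382)
= -(-0.9623)
= 0.9623

0.9623


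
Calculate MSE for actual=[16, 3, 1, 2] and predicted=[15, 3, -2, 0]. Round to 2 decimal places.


Differences: [1, 0, 3, 2]
Squared errors: [1, 0, 9, 4]
Sum of squared errors = 14
MSE = 14 / 4 = 3.50

3.50


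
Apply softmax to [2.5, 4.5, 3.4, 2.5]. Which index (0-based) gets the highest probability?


Softmax is a monotonic transformation, so it preserves the argmax.
We need to find the index of the maximum logit.
Index 0: 2.5
Index 1: 4.5
Index 2: 3.4
Index 3: 2.5
Maximum logit = 4.5 at index 1

1


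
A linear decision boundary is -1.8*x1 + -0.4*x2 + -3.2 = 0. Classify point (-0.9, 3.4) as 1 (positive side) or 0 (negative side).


Compute -1.8 * -0.9 + -0.4 * 3.4 + -3.2
= 1.62 + -1.36 + -3.2
= -2.94
Since -2.94 < 0, the point is on the negative side.

0


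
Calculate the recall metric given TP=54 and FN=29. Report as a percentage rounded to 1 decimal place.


Recall = TP / (TP + FN) * 100
= 54 / (54 + 29)
= 54 / 83
= 0.6506
= 65.1%

65.1


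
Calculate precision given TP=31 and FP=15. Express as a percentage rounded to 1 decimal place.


Precision = TP / (TP + FP) * 100
= 31 / (31 + 15)
= 31 / 46
= 0.6739
= 67.4%

67.4


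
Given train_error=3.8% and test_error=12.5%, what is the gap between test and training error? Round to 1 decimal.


Generalization gap = test_error - train_error
= 12.5 - 3.8
= 8.7%
A moderate gap.

8.7


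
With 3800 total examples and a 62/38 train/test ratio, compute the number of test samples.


Train samples = 3800 * 62% = 2356
Test samples = 3800 - 2356
= 1444

1444
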